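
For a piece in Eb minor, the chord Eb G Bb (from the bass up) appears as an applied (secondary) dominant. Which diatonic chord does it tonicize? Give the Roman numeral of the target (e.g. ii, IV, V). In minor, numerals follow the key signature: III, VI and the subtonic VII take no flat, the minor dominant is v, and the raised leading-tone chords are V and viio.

iv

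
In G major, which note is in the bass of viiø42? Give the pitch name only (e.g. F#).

E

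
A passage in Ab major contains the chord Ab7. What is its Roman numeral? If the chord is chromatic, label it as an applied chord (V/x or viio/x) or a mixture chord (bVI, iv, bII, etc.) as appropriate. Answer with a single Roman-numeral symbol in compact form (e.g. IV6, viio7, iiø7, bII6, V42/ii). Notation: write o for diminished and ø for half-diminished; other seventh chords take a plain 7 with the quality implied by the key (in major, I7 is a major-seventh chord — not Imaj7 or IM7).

V7/IV

The pitches Ab-C-Eb-Gb form a dominant seventh chord rooted on Ab.
Ab is not a diatonic chord root with this quality in Ab major, but it lies a perfect fifth above Db (IV), so the chord functions as an applied dominant of IV.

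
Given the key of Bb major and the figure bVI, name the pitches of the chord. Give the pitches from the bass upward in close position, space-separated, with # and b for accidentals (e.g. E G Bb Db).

Gb Bb Db

Scale degree 6 in Bb major is G; lowering it a half step gives Gb. bVI is a major triad on the lowered sixth degree, borrowed from the parallel minor.
So the chord is Gb-Bb-Db.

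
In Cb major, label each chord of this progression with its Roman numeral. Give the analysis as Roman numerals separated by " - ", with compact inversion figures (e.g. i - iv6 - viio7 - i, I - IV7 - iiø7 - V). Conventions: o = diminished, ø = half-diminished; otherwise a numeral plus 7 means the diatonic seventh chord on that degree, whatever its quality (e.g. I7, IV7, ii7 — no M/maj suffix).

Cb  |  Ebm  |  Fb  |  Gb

I - iii - IV - V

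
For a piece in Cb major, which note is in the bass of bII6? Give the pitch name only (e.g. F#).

bII in Cb major has root Dbb; the chord is Dbb-Fb-Abb.
The figure 6 means first inversion — the third is in the bass.

Fb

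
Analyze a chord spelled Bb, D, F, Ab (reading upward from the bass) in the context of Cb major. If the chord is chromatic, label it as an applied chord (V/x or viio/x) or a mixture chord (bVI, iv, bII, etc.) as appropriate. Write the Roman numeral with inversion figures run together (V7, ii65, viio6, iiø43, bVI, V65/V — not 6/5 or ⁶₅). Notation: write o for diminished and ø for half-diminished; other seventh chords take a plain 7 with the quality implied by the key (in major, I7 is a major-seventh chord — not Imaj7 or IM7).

Stacked in thirds the chord is Bb-D-F-Ab: a dominant seventh chord on Bb.
Bb is not a diatonic chord root with this quality in Cb major, but it lies a perfect fifth above Eb (iii), so the chord functions as an applied dominant of iii.

V7/iii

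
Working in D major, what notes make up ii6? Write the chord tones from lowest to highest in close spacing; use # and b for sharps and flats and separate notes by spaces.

G B E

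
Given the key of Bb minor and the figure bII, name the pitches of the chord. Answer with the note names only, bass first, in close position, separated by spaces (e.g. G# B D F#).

Cb Eb Gb

bII is the Neapolitan chord — a major triad on the lowered second degree. In Bb minor that root is Cb.
So the chord is Cb-Eb-Gb, a major triad.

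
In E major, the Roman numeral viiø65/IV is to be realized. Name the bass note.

B

The applied chord viiø65/IV is rooted on G#: G#-B-D-F#.
The figure 65 means first inversion — the third is in the bass.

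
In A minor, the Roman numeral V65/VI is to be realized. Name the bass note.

The applied chord V65/VI is rooted on C: C-E-G-Bb.
The figure 65 means first inversion — the third is in the bass.

E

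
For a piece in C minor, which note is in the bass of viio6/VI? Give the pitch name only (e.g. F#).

Bb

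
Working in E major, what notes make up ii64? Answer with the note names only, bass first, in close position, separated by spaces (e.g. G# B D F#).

In E major, scale degree 2 is F#, and the diatonic chord built there is a minor triad.
Stacking thirds from F# gives F#-A-C#.
The figured bass 64 indicates second inversion, placing the fifth (C#) in the bass: C#-F#-A.

C# F# A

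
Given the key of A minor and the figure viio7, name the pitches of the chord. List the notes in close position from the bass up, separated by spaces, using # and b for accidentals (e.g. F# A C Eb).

G# B D F

In A minor, the leading-tone chord is built on the raised seventh degree, G#.
Stacking thirds from G# gives G#-B-D-F.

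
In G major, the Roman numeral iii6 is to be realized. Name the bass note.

iii in G major has root B; the chord is B-D-F#.
The figure 6 means first inversion — the third is in the bass.

D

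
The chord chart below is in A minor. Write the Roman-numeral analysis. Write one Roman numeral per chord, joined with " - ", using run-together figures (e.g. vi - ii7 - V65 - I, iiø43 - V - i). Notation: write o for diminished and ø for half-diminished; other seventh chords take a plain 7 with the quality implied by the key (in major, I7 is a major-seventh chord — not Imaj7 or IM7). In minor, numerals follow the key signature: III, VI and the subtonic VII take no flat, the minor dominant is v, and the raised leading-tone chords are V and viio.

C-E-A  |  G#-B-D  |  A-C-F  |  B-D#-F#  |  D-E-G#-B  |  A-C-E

i6 - viio - VI6 - V/V - V42 - i

C-E-A has root A, degree 1 in A minor, so i6.
G#-B-D: root G# is the leading tone; diminished triad there is viio.
A-C-F has root F, degree 6 in A minor, so VI6.
B-D#-F# is the secondary dominant of V (major triad on B): V/V.
D-E-G#-B: dominant seventh chord on E = scale degree 5 → V42.
A-C-E: minor triad on A = scale degree 1 → i.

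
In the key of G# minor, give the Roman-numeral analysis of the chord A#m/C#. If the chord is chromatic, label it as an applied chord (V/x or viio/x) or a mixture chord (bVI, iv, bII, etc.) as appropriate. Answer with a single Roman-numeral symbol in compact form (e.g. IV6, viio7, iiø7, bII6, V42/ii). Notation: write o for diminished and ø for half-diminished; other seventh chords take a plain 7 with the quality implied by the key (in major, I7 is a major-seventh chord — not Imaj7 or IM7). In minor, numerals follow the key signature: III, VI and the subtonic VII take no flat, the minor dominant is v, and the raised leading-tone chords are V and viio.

ii6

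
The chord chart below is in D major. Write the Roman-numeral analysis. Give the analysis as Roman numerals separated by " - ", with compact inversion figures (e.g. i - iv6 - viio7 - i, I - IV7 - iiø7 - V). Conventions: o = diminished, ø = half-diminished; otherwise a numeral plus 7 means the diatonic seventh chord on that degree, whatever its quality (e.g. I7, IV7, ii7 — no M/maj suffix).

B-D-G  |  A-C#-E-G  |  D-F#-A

IV6 - V7 - I

B-D-G has root G, degree 4 in D major, so IV6.
A-C#-E-G has root A, degree 5 in D major, so V7.
D-F#-A has root D, degree 1 in D major, so I.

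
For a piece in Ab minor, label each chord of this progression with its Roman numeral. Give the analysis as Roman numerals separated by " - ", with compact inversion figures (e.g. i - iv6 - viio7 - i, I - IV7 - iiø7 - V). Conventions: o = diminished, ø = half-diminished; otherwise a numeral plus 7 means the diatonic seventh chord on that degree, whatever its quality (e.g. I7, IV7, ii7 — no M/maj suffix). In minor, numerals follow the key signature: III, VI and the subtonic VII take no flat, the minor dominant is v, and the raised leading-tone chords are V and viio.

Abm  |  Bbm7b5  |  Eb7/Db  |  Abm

i - iiø7 - V42 - i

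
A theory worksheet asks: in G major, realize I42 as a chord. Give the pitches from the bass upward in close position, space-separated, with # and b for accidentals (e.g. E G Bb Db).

The numeral's case and figure indicate a major seventh chord. In G major its root, scale degree 1, is G.
Stacking thirds from G gives G-B-D-F#.
With the 42 figure the chord is in third inversion; from the bass F# upward in close position it reads F#-G-B-D.

F# G B D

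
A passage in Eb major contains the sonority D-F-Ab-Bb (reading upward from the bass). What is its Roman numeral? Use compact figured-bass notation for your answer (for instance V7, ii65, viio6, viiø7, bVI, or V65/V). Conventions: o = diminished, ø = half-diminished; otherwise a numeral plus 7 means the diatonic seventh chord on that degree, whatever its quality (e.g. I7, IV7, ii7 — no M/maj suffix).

V65

Stacked in thirds the chord is Bb-D-F-Ab: a dominant seventh chord on Bb.
In Eb major, Bb is the dominant; the diatonic dominant seventh chord there is V7.
With D in the bass the chord is in first inversion, so the figured bass is 65.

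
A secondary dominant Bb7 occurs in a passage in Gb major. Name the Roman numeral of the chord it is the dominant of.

vi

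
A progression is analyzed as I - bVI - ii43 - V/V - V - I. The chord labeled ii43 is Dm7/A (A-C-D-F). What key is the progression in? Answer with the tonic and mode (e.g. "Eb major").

C major

The chord Dm7/A is a minor seventh chord rooted on D; its label is ii43.
Counting down one scale step from D places the tonic on C; a minor seventh chord on degree 2 is diatonic only in major.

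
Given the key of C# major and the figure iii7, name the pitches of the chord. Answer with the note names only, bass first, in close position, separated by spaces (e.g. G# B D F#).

The numeral's case and figure indicate a minor seventh chord. In C# major its root, scale degree 3, is E#.
Stacking thirds from E# gives E#-G#-B#-D#.

E# G# B# D#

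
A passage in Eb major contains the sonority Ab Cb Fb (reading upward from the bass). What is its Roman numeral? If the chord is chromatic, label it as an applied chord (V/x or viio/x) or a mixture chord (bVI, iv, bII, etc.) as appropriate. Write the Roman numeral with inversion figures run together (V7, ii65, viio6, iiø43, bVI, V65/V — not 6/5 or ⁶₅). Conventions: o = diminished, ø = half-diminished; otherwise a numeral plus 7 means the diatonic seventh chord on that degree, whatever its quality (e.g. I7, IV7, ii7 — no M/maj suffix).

The pitches Fb-Ab-Cb form a major triad rooted on Fb.
Fb is the lowered second degree of Eb major (diatonic 2 would be F). This is the Neapolitan sixth — a major triad on the lowered second degree, here in its customary first inversion.
With Ab in the bass the chord is in first inversion, so the figured bass is 6.

bII6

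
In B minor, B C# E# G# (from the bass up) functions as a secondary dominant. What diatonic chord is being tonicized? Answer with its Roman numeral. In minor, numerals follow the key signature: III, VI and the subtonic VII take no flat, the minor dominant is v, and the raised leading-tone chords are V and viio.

V

The chord is a dominant seventh chord on C#.
A dominant resolves down a perfect fifth: C# → F#. In B minor, F# is scale degree 5, i.e. V.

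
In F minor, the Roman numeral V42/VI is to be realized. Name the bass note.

Gb

The applied chord V42/VI is rooted on Ab: Ab-C-Eb-Gb.
The figure 42 means third inversion — the seventh is in the bass.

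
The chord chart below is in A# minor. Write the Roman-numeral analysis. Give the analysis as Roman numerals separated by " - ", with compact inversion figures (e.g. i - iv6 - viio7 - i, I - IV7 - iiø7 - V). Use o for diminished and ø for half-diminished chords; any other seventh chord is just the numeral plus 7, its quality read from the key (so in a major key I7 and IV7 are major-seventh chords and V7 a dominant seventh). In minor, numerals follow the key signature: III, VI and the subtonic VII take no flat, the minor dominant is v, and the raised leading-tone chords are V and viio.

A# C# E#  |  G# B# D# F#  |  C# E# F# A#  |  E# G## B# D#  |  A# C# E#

A#-C#-E#: root A# is the tonic; minor triad there is i.
G#-B#-D#-F#: dominant seventh chord on G# = scale degree 7 → VII7.
C#-E#-F#-A# has root F#, degree 6 in A# minor, so VI43.
E#-G##-B#-D# has root E#, degree 5 in A# minor, so V7.
A#-C#-E#: root A# is the tonic; minor triad there is i.

i - VII7 - VI43 - V7 - i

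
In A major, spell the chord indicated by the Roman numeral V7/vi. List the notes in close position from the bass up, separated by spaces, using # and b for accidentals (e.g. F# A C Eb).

C# E# G# B

V7/vi is a secondary dominant — the dominant seventh of vi. vi in A major is F#, so the applied chord's root is C#, a perfect fifth above.
Building a dominant seventh chord on C# gives C#-E#-G#-B.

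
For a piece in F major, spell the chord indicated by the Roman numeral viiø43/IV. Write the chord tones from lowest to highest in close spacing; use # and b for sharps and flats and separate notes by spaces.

Eb G A C

viiø43/IV is a secondary leading-tone chord. The target IV is Bb in F major; the applied chord is rooted a semitone below, on A.
Building a half-diminished seventh chord on A gives A-C-Eb-G.
The figured bass 43 indicates second inversion, placing the fifth (Eb) in the bass: Eb-G-A-C.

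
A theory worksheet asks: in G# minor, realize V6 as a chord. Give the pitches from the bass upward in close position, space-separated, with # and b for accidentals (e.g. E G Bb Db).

F## A# D#

In G# minor, the fifth degree is D#. The dominant is major (leading tone raised), so V is a major triad.
That chord is spelled D#-F##-A#.
The figured bass 6 indicates first inversion, placing the third (F##) in the bass: F##-A#-D#.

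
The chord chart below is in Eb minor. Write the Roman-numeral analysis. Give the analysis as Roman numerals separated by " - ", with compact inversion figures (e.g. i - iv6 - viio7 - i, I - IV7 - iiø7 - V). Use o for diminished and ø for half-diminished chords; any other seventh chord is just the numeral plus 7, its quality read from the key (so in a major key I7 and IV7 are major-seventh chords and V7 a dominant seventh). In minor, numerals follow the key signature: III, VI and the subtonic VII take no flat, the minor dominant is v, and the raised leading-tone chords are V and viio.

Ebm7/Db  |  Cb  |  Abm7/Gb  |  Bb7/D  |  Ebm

i42 - VI - iv42 - V65 - i

Ebm7/Db: minor seventh chord on Eb = scale degree 1 → i42.
Cb has root Cb, degree 6 in Eb minor, so VI.
Abm7/Gb: root Ab is the subdominant; minor seventh chord there is iv42.
Bb7/D: root Bb is the dominant; dominant seventh chord there is V65.
Ebm: root Eb is the tonic; minor triad there is i.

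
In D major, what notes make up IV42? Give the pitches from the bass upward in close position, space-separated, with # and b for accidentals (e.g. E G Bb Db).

In D major, the subdominant is G, and the diatonic chord built there is a major seventh chord.
Stacking thirds from G gives G-B-D-F#.
With the 42 figure the chord is in third inversion; from the bass F# upward in close position it reads F#-G-B-D.

F# G B D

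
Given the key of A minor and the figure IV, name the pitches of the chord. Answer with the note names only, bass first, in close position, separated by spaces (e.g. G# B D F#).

D F# A

IV is the major subdominant, borrowed from the parallel major. In A minor that root is D.
So the chord is D-F#-A, a major triad.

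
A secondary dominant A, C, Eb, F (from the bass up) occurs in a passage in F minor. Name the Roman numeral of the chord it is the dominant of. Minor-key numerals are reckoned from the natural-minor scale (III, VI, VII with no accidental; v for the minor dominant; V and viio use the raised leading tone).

The chord is a dominant seventh chord on F.
A dominant resolves down a perfect fifth: F → Bb. In F minor, Bb is scale degree 4, i.e. iv.

iv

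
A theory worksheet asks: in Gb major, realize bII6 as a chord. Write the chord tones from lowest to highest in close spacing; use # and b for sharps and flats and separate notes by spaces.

Cb Ebb Abb

Scale degree 2 in Gb major is Ab; lowering it a half step gives Abb. bII6 is the Neapolitan sixth — a major triad on the lowered second degree, here in its customary first inversion.
So the chord is Abb-Cb-Ebb, a major triad.
With the 6 figure the chord is in first inversion; from the bass Cb upward in close position it reads Cb-Ebb-Abb.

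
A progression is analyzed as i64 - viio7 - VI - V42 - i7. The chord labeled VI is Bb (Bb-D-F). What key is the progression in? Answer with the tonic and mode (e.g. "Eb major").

VI is given as Bb-D-F — a major triad with root Bb.
If Bb is scale degree 6 and the mode makes that degree carry a major triad, the tonic is D and the mode is minor.

D minor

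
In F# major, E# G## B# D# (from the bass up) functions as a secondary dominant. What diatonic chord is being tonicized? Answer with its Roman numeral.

iii

The chord is a dominant seventh chord on E#.
A dominant resolves down a perfect fifth: E# → A#. In F# major, A# is scale degree 3, i.e. iii.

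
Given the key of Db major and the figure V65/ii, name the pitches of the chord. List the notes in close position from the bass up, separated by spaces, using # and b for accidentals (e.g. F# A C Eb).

D F Ab Bb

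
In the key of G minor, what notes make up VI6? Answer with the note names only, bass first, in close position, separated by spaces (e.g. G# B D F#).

The numeral's case and figure indicate a major triad. In G minor its root, the sixth degree, is Eb.
Stacking thirds from Eb gives Eb-G-Bb.
The figured bass 6 indicates first inversion, placing the third (G) in the bass: G-Bb-Eb.

G Bb Eb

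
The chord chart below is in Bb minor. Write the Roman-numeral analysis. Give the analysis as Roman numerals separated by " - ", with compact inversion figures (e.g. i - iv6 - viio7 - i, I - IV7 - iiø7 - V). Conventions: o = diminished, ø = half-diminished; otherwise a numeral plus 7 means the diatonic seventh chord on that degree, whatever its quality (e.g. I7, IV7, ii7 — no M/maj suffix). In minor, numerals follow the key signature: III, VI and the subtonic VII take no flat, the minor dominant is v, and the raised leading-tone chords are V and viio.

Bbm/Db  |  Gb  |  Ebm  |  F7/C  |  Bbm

i6 - VI - iv - V43 - i

Bbm/Db has root Bb, degree 1 in Bb minor, so i6.
Gb has root Gb, degree 6 in Bb minor, so VI.
Ebm: minor triad on Eb = scale degree 4 → iv.
F7/C has root F, degree 5 in Bb minor, so V43.
Bbm: minor triad on Bb = scale degree 1 → i.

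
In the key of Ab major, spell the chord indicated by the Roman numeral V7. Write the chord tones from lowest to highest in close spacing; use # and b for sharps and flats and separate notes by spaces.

The numeral's case and figure indicate a dominant seventh chord. In Ab major its root, the fifth degree, is Eb.
Stacking thirds from Eb gives Eb-G-Bb-Db.

Eb G Bb Db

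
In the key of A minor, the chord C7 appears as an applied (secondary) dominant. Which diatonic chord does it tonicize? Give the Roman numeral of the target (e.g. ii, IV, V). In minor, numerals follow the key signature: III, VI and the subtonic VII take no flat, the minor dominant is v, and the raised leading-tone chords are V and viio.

VI

The chord is a dominant seventh chord on C.
A dominant resolves down a perfect fifth: C → F. In A minor, F is scale degree 6, i.e. VI.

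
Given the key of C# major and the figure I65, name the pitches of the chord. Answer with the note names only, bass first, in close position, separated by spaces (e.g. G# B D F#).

E# G# B# C#

In C# major, the first degree is C#, and the diatonic chord built there is a major seventh chord.
Stacking thirds from C# gives C#-E#-G#-B#.
With the 65 figure the chord is in first inversion; from the bass E# upward in close position it reads E#-G#-B#-C#.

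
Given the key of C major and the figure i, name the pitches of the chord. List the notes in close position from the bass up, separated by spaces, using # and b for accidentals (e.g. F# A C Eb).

C Eb G

i is the minor tonic, borrowed from the parallel minor. In C major that root is C.
So the chord is C-Eb-G.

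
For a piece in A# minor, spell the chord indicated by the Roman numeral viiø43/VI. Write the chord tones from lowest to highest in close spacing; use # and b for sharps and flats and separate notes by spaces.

B D# E# G#

The slash marks an applied leading-tone chord: viio of VI. In A# minor, VI is F#, so the leading tone to it is E#, a half step below.
Building a half-diminished seventh chord on E# gives E#-G#-B-D#.
With the 43 figure the chord is in second inversion; from the bass B upward in close position it reads B-D#-E#-G#.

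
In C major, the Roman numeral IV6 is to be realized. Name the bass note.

A

IV in C major has root F; the chord is F-A-C.
The figure 6 means first inversion — the third is in the bass.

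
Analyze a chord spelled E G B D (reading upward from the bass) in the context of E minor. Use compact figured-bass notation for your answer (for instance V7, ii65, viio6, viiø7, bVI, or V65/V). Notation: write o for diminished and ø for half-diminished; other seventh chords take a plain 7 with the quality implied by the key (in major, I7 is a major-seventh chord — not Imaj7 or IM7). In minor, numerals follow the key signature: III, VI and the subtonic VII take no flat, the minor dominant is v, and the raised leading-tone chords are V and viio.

Stacked in thirds the chord is E-G-B-D: a minor seventh chord on E.
E is scale degree 1 in E minor, and a minor seventh chord on that degree is written i7.

i7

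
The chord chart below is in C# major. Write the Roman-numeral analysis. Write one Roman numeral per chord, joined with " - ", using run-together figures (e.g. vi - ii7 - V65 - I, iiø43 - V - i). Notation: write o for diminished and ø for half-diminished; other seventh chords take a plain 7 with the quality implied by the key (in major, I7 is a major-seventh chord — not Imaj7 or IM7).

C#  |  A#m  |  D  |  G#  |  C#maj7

I - vi - bII - V - I7

C#: major triad on C# = scale degree 1 → I.
A#m has root A#, degree 6 in C# major, so vi.
D: major triad on D — chromatic; D is the lowered second degree, so this is the Neapolitan chord, bII.
G#: root G# is the dominant; major triad there is V.
C#maj7: root C# is the tonic; major seventh chord there is I7.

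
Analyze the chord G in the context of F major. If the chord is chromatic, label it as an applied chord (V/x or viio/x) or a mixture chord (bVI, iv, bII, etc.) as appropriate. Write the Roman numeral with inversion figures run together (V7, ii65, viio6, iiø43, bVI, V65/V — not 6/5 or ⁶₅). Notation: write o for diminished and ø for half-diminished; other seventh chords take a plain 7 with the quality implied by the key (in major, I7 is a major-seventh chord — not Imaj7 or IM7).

Stacked in thirds the chord is G-B-D: a major triad on G.
G is not a diatonic chord root with this quality in F major, but it lies a perfect fifth above C (V), so the chord functions as an applied dominant of V.

V/V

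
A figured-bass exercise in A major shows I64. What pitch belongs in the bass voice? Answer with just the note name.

E

I in A major has root A; the chord is A-C#-E.
The figure 64 means second inversion — the fifth is in the bass.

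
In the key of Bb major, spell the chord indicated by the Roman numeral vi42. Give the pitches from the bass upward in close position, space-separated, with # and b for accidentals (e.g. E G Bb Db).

In Bb major, the submediant is G, and the diatonic chord built there is a minor seventh chord.
Stacking thirds from G gives G-Bb-D-F.
The figured bass 42 indicates third inversion, placing the seventh (F) in the bass: F-G-Bb-D.

F G Bb D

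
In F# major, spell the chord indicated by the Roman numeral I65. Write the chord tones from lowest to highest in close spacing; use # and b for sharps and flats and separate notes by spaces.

The numeral's case and figure indicate a major seventh chord. In F# major its root, the tonic, is F#.
That chord is spelled F#-A#-C#-E#.
The figured bass 65 indicates first inversion, placing the third (A#) in the bass: A#-C#-E#-F#.

A# C# E# F#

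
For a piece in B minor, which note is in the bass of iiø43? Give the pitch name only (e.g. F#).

G

iiø in B minor has root C#; the chord is C#-E-G-B.
The figure 43 means second inversion — the fifth is in the bass.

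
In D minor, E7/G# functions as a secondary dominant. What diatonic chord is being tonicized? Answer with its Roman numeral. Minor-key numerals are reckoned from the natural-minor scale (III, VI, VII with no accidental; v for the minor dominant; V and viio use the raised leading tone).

V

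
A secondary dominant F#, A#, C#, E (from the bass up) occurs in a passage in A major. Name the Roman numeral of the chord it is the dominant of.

The chord is a dominant seventh chord on F#.
A dominant resolves down a perfect fifth: F# → B. In A major, B is scale degree 2, i.e. ii.

ii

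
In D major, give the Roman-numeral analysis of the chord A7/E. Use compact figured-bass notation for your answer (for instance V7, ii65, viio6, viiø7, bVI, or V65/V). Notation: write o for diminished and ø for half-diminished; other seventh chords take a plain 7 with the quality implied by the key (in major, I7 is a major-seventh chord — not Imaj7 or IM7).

The pitches A-C#-E-G form a dominant seventh chord rooted on A.
In D major, A is the dominant; the diatonic dominant seventh chord there is V7.
With E in the bass the chord is in second inversion, so the figured bass is 43.

V43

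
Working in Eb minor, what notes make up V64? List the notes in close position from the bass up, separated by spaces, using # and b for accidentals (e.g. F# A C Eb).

F Bb D

In Eb minor, the dominant is Bb. The dominant is major (leading tone raised), so V is a major triad.
Stacking thirds from Bb gives Bb-D-F.
The figured bass 64 indicates second inversion, placing the fifth (F) in the bass: F-Bb-D.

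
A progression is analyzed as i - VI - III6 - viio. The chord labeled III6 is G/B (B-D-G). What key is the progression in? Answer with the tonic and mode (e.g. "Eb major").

E minor

The anchor chord is a major triad on G, labeled III6.
Counting down 2 scale steps from G places the tonic on E; a major triad on degree 3 is diatonic only in minor.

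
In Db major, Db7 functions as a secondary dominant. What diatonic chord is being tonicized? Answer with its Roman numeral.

The chord is a dominant seventh chord on Db.
A dominant resolves down a perfect fifth: Db → Gb. In Db major, Gb is scale degree 4, i.e. IV.

IV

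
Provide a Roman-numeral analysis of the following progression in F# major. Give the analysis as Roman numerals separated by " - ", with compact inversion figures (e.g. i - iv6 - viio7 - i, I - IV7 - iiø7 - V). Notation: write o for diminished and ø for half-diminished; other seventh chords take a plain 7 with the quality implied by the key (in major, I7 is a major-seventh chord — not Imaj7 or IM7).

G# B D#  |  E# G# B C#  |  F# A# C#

ii - V65 - I

G#-B-D#: minor triad on G# = scale degree 2 → ii.
E#-G#-B-C# has root C#, degree 5 in F# major, so V65.
F#-A#-C# has root F#, degree 1 in F# major, so I.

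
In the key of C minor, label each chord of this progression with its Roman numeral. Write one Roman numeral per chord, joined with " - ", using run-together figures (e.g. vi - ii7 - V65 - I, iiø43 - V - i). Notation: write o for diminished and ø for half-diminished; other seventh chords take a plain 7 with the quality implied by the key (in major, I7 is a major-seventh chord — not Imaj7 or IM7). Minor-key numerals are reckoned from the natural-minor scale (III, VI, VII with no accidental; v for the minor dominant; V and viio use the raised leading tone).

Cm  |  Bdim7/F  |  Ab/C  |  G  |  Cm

Cm has root C, degree 1 in C minor, so i.
Bdim7/F has root B, degree 7 in C minor, so viio43.
Ab/C has root Ab, degree 6 in C minor, so VI6.
G has root G, degree 5 in C minor, so V.
Cm: minor triad on C = scale degree 1 → i.

i - viio43 - VI6 - V - i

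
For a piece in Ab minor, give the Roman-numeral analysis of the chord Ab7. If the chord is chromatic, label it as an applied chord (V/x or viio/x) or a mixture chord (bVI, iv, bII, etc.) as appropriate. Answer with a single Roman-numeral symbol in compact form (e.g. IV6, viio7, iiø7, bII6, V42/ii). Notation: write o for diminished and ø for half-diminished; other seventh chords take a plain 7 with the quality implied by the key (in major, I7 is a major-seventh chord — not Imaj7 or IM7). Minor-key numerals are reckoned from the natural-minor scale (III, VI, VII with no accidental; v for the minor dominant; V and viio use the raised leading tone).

V7/iv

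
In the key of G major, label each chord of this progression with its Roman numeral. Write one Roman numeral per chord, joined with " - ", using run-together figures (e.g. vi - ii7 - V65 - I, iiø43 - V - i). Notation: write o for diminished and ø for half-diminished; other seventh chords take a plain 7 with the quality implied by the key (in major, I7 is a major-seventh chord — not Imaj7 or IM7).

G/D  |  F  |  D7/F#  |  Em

G/D: root G is the tonic; major triad there is I64.
F: F with this quality isn't in the key; it's bVII, borrowed from the parallel minor.
D7/F#: root D is the dominant; dominant seventh chord there is V65.
Em: root E is the submediant; minor triad there is vi.

I64 - bVII - V65 - vi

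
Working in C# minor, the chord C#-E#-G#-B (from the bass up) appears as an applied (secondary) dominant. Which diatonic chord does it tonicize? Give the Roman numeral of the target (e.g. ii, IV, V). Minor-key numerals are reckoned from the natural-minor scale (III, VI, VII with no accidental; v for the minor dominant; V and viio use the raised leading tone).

iv

The chord is a dominant seventh chord on C#.
A dominant resolves down a perfect fifth: C# → F#. In C# minor, F# is scale degree 4, i.e. iv.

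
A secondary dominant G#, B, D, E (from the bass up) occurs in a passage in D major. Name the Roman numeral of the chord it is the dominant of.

V

The chord is a dominant seventh chord on E.
A dominant resolves down a perfect fifth: E → A. In D major, A is scale degree 5, i.e. V.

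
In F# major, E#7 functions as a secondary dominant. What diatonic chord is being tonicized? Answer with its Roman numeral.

The chord is a dominant seventh chord on E#.
A dominant resolves down a perfect fifth: E# → A#. In F# major, A# is scale degree 3, i.e. iii.

iii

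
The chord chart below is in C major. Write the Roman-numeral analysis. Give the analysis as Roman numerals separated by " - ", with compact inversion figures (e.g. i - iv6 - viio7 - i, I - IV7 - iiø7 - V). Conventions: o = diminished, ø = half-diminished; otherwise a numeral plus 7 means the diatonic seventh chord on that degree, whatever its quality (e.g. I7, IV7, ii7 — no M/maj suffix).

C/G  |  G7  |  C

I64 - V7 - I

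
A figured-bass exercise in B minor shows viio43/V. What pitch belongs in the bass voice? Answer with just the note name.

The applied chord viio43/V is rooted on E#: E#-G#-B-D.
The figure 43 means second inversion — the fifth is in the bass.

B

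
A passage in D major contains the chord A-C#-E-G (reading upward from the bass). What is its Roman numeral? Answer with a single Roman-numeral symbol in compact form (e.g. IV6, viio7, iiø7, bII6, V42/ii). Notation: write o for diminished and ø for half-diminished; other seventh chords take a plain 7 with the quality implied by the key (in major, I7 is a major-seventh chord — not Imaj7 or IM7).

V7

The pitches A-C#-E-G form a dominant seventh chord rooted on A.
In D major, A is the dominant; the diatonic dominant seventh chord there is V7.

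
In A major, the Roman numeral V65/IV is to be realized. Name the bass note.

The applied chord V65/IV is rooted on A: A-C#-E-G.
The figure 65 means first inversion — the third is in the bass.

C#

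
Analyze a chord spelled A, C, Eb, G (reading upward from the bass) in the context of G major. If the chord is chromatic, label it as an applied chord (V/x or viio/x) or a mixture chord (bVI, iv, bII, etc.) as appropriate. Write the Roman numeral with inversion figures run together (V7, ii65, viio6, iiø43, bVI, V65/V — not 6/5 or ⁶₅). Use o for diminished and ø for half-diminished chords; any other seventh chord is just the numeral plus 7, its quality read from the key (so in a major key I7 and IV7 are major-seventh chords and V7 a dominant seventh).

iiø7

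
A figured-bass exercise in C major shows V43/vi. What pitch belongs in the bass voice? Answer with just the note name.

The applied chord V43/vi is rooted on E: E-G#-B-D.
The figure 43 means second inversion — the fifth is in the bass.

B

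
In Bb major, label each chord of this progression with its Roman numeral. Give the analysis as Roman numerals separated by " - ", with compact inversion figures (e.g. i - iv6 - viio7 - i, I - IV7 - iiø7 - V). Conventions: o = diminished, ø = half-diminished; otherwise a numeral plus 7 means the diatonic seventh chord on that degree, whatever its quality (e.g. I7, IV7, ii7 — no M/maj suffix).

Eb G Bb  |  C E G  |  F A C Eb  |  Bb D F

IV - V/V - V7 - I

Eb-G-Bb: root Eb is the subdominant; major triad there is IV.
C-E-G: a major triad on C, the applied dominant of V → V/V.
F-A-C-Eb has root F, degree 5 in Bb major, so V7.
Bb-D-F: major triad on Bb = scale degree 1 → I.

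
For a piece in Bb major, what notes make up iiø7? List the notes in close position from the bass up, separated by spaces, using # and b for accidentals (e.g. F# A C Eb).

iiø7 is the half-diminished supertonic seventh, borrowed from the parallel minor. In Bb major that root is C.
So the chord is C-Eb-Gb-Bb, a half-diminished seventh chord.

C Eb Gb Bb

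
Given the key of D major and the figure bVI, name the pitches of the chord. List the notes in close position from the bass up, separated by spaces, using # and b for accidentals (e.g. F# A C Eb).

bVI is a major triad on the lowered sixth degree, borrowed from the parallel minor. In D major that root is Bb.
So the chord is Bb-D-F.

Bb D F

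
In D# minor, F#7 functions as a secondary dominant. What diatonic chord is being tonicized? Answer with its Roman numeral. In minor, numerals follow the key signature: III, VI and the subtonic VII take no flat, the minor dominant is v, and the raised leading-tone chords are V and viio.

The chord is a dominant seventh chord on F#.
A dominant resolves down a perfect fifth: F# → B. In D# minor, B is scale degree 6, i.e. VI.

VI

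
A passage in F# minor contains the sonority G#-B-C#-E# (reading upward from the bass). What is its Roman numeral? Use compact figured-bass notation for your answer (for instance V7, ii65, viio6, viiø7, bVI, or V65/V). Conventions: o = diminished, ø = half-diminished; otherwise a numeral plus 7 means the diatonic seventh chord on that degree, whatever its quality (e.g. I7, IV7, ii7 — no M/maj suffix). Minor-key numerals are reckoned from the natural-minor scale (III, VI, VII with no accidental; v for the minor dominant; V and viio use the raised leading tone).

Stacked in thirds the chord is C#-E#-G#-B: a dominant seventh chord on C#.
C# is scale degree 5 in F# minor, and a dominant seventh chord on that degree is written V7.
With G# in the bass the chord is in second inversion, so the figured bass is 43.

V43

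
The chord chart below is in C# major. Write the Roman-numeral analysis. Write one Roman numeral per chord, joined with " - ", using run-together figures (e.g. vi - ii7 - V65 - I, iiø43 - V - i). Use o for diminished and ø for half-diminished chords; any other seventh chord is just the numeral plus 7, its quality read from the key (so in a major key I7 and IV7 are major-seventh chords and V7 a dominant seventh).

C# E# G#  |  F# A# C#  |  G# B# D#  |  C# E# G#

I - IV - V - I

C#-E#-G# has root C#, degree 1 in C# major, so I.
F#-A#-C#: major triad on F# = scale degree 4 → IV.
G#-B#-D# has root G#, degree 5 in C# major, so V.
C#-E#-G#: root C# is the tonic; major triad there is I.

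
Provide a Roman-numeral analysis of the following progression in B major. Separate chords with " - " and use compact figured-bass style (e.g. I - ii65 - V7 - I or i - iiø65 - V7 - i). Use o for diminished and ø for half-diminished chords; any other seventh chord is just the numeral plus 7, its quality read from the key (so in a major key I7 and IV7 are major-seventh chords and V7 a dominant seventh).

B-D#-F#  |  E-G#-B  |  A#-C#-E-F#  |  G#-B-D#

I - IV - V65 - vi

B-D#-F# has root B, degree 1 in B major, so I.
E-G#-B: major triad on E = scale degree 4 → IV.
A#-C#-E-F#: dominant seventh chord on F# = scale degree 5 → V65.
G#-B-D#: minor triad on G# = scale degree 6 → vi.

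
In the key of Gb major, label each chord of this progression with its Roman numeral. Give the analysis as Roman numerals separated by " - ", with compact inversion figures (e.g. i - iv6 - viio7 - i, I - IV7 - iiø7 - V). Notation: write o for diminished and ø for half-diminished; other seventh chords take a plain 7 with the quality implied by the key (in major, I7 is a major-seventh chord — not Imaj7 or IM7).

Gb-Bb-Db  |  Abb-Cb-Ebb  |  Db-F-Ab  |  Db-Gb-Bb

Gb-Bb-Db: major triad on Gb = scale degree 1 → I.
Abb-Cb-Ebb is non-diatonic — a major triad on the lowered supertonic (Abb): the Neapolitan chord, bII.
Db-F-Ab: root Db is the dominant; major triad there is V.
Db-Gb-Bb: root Gb is the tonic; major triad there is I64.

I - bII - V - I64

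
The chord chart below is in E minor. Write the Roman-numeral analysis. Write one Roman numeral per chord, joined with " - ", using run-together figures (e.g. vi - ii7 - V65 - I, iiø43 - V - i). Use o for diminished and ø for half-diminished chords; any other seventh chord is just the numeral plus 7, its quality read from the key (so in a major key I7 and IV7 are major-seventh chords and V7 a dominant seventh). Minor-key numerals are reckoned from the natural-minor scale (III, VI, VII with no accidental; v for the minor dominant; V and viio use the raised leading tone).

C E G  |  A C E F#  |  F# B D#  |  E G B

C-E-G has root C, degree 6 in E minor, so VI.
A-C-E-F#: half-diminished seventh chord on F# = scale degree 2 → iiø65.
F#-B-D# has root B, degree 5 in E minor, so V64.
E-G-B: minor triad on E = scale degree 1 → i.

VI - iiø65 - V64 - i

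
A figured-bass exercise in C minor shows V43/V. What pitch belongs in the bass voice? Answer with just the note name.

A

The applied chord V43/V is rooted on D: D-F#-A-C.
The figure 43 means second inversion — the fifth is in the bass.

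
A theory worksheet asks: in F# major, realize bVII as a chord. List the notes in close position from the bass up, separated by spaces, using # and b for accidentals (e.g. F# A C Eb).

E G# B

Scale degree 7 in F# major is E#; lowering it a half step gives E. bVII is a major triad on the lowered seventh degree (the subtonic), borrowed from the parallel minor.
So the chord is E-G#-B, a major triad.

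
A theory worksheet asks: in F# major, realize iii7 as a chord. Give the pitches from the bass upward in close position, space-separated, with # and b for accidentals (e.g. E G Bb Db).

A# C# E# G#

In F# major, the mediant is A#, and the diatonic chord built there is a minor seventh chord.
That chord is spelled A#-C#-E#-G#.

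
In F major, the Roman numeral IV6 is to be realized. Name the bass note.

D

IV in F major has root Bb; the chord is Bb-D-F.
The figure 6 means first inversion — the third is in the bass.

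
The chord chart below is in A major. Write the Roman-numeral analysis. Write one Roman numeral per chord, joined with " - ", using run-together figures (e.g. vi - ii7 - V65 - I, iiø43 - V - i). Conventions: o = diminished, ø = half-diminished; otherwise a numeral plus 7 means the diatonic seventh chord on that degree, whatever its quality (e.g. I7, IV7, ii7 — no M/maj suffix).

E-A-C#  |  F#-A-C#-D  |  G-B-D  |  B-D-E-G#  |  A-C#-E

E-A-C# has root A, degree 1 in A major, so I64.
F#-A-C#-D: root D is the subdominant; major seventh chord there is IV65.
G-B-D: major triad on G — chromatic; bVII (borrowed from the parallel minor).
B-D-E-G#: root E is the dominant; dominant seventh chord there is V43.
A-C#-E: major triad on A = scale degree 1 → I.

I64 - IV65 - bVII - V43 - I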